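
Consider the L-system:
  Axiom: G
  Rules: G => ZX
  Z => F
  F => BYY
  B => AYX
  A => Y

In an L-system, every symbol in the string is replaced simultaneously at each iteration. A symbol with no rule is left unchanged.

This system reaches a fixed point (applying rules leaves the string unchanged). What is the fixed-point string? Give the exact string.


Step 0: G
Step 1: ZX
Step 2: FX
Step 3: BYYX
Step 4: AYXYYX
Step 5: YYXYYX
Step 6: YYXYYX  (unchanged — fixed point at step 5)

Answer: YYXYYX


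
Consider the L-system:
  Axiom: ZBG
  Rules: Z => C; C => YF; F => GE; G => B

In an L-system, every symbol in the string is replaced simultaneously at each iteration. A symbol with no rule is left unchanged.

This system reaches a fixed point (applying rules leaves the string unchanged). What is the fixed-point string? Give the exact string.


Step 0: ZBG
Step 1: CBB
Step 2: YFBB
Step 3: YGEBB
Step 4: YBEBB
Step 5: YBEBB  (unchanged — fixed point at step 4)

Answer: YBEBB


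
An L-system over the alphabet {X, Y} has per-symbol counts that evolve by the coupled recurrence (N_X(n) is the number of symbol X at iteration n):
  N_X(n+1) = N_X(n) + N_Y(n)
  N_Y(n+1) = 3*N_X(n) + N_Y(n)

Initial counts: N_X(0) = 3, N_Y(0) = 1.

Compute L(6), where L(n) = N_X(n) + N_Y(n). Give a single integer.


Answer: 2032

Derivation:
Step 0: N_X=3, N_Y=1, L=4
Step 1: N_X=4, N_Y=10, L=14
Step 2: N_X=14, N_Y=22, L=36
Step 3: N_X=36, N_Y=64, L=100
Step 4: N_X=100, N_Y=172, L=272
Step 5: N_X=272, N_Y=472, L=744
Step 6: N_X=744, N_Y=1288, L=2032


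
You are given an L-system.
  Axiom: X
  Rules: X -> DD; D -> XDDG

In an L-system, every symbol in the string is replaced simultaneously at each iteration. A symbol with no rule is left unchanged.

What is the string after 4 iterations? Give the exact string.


Answer: XDDGXDDGDDXDDGXDDGGDDXDDGXDDGGGXDDGXDDGDDXDDGXDDGGDDXDDGXDDGGG

Derivation:
Step 0: X
Step 1: DD
Step 2: XDDGXDDG
Step 3: DDXDDGXDDGGDDXDDGXDDGG
Step 4: XDDGXDDGDDXDDGXDDGGDDXDDGXDDGGGXDDGXDDGDDXDDGXDDGGDDXDDGXDDGGG


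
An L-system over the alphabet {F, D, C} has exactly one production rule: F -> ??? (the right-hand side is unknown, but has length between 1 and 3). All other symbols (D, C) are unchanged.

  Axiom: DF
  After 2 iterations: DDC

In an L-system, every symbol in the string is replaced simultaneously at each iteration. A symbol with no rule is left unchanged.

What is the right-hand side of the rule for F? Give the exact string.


Answer: DC

Derivation:
Trying F -> DC:
  Step 0: DF
  Step 1: DDC
  Step 2: DDC
Matches the given result.


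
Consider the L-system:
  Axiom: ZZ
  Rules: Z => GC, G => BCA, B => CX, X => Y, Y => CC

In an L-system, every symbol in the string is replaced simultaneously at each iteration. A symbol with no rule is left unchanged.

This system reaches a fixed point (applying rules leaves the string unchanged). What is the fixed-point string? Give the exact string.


Answer: CCCCACCCCCAC

Derivation:
Step 0: ZZ
Step 1: GCGC
Step 2: BCACBCAC
Step 3: CXCACCXCAC
Step 4: CYCACCYCAC
Step 5: CCCCACCCCCAC
Step 6: CCCCACCCCCAC  (unchanged — fixed point at step 5)


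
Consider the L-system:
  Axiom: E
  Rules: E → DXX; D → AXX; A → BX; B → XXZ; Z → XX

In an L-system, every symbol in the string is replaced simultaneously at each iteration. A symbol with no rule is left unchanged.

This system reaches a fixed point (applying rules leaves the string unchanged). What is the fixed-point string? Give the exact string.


Step 0: E
Step 1: DXX
Step 2: AXXXX
Step 3: BXXXXX
Step 4: XXZXXXXX
Step 5: XXXXXXXXX
Step 6: XXXXXXXXX  (unchanged — fixed point at step 5)

Answer: XXXXXXXXX


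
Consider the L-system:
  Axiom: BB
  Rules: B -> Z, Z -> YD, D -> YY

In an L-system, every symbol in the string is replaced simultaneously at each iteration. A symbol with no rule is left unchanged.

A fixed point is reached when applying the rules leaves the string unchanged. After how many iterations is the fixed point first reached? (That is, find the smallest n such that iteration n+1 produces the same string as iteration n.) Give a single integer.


Step 0: BB
Step 1: ZZ
Step 2: YDYD
Step 3: YYYYYY
Step 4: YYYYYY  (unchanged — fixed point at step 3)

Answer: 3


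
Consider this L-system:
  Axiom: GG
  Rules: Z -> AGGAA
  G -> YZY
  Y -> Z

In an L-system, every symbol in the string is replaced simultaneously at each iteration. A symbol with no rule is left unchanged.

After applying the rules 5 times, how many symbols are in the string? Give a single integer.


Step 0: length = 2
Step 1: length = 6
Step 2: length = 14
Step 3: length = 38
Step 4: length = 70
Step 5: length = 150

Answer: 150


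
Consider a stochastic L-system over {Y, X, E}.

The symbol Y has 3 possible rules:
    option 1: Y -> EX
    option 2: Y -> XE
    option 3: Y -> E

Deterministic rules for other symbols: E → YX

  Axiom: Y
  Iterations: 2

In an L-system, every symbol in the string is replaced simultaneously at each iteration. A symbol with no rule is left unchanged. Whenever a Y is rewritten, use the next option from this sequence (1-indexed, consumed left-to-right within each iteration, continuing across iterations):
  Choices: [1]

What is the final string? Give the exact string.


Answer: YXX

Derivation:
Step 0: Y
Step 1: EX  (used choices [1])
Step 2: YXX  (used choices [])


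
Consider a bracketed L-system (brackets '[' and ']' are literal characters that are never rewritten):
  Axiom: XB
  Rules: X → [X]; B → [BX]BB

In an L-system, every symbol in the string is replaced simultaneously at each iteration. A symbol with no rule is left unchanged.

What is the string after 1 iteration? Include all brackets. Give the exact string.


Answer: [X][BX]BB

Derivation:
Step 0: XB
Step 1: [X][BX]BB


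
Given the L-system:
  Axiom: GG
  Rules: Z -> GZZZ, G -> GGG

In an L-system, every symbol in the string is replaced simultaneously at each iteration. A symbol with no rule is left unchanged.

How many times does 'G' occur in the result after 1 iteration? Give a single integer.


Step 0: GG  (2 'G')
Step 1: GGGGGG  (6 'G')

Answer: 6


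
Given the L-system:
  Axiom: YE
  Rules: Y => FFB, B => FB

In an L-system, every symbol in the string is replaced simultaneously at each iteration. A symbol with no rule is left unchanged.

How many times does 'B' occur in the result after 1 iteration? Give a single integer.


Step 0: YE  (0 'B')
Step 1: FFBE  (1 'B')

Answer: 1


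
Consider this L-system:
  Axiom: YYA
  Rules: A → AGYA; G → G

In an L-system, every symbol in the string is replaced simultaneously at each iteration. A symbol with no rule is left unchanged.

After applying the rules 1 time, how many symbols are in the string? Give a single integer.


Answer: 6

Derivation:
Step 0: length = 3
Step 1: length = 6


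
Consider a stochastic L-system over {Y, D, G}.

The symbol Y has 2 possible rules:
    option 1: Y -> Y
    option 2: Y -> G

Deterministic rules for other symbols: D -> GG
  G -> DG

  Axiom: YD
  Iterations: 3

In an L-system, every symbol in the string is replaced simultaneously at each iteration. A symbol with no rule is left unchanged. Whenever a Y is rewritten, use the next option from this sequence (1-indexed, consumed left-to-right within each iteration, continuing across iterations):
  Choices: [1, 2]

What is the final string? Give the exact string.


Step 0: YD
Step 1: YGG  (used choices [1])
Step 2: GDGDG  (used choices [2])
Step 3: DGGGDGGGDG  (used choices [])

Answer: DGGGDGGGDG


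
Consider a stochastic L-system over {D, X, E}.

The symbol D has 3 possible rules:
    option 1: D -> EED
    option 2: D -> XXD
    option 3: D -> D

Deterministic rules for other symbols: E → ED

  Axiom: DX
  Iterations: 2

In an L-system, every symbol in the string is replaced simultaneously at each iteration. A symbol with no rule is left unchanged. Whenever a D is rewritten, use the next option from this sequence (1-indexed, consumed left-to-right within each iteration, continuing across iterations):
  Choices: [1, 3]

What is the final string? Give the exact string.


Step 0: DX
Step 1: EEDX  (used choices [1])
Step 2: EDEDDX  (used choices [3])

Answer: EDEDDX


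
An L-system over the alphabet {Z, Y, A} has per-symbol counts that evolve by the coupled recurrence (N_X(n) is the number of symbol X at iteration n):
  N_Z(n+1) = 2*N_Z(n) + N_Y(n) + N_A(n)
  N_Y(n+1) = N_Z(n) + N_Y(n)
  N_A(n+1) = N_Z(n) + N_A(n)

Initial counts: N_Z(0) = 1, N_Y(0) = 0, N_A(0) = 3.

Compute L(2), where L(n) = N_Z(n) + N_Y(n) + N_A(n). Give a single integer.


Step 0: N_Z=1, N_Y=0, N_A=3, L=4
Step 1: N_Z=5, N_Y=1, N_A=4, L=10
Step 2: N_Z=15, N_Y=6, N_A=9, L=30

Answer: 30


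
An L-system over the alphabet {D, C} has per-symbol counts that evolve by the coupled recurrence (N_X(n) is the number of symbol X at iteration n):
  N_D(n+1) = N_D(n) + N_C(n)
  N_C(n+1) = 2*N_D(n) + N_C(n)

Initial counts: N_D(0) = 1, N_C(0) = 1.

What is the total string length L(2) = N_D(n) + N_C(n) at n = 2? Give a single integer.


Answer: 12

Derivation:
Step 0: N_D=1, N_C=1, L=2
Step 1: N_D=2, N_C=3, L=5
Step 2: N_D=5, N_C=7, L=12


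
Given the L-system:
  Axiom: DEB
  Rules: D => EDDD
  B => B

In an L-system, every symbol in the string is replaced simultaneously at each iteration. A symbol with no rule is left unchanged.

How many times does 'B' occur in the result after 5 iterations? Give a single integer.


Answer: 1

Derivation:
Step 0: DEB  (1 'B')
Step 1: EDDDEB  (1 'B')
Step 2: EEDDDEDDDEDDDEB  (1 'B')
Step 3: EEEDDDEDDDEDDDEEDDDEDDDEDDDEEDDDEDDDEDDDEB  (1 'B')
Step 4: EEEEDDDEDDDEDDDEEDDDEDDDEDDDEEDDDEDDDEDDDEEEDDDEDDDEDDDEEDDDEDDDEDDDEEDDDEDDDEDDDEEEDDDEDDDEDDDEEDDDEDDDEDDDEEDDDEDDDEDDDEB  (1 'B')
Step 5: EEEEEDDDEDDDEDDDEEDDDEDDDEDDDEEDDDEDDDEDDDEEEDDDEDDDEDDDEEDDDEDDDEDDDEEDDDEDDDEDDDEEEDDDEDDDEDDDEEDDDEDDDEDDDEEDDDEDDDEDDDEEEEDDDEDDDEDDDEEDDDEDDDEDDDEEDDDEDDDEDDDEEEDDDEDDDEDDDEEDDDEDDDEDDDEEDDDEDDDEDDDEEEDDDEDDDEDDDEEDDDEDDDEDDDEEDDDEDDDEDDDEEEEDDDEDDDEDDDEEDDDEDDDEDDDEEDDDEDDDEDDDEEEDDDEDDDEDDDEEDDDEDDDEDDDEEDDDEDDDEDDDEEEDDDEDDDEDDDEEDDDEDDDEDDDEEDDDEDDDEDDDEB  (1 'B')


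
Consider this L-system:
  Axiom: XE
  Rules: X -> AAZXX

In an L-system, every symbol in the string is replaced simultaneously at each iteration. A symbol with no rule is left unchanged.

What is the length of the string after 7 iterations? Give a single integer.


Answer: 510

Derivation:
Step 0: length = 2
Step 1: length = 6
Step 2: length = 14
Step 3: length = 30
Step 4: length = 62
Step 5: length = 126
Step 6: length = 254
Step 7: length = 510


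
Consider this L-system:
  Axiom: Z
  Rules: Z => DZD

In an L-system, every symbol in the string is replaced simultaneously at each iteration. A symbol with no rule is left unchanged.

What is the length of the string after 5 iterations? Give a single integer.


Answer: 11

Derivation:
Step 0: length = 1
Step 1: length = 3
Step 2: length = 5
Step 3: length = 7
Step 4: length = 9
Step 5: length = 11


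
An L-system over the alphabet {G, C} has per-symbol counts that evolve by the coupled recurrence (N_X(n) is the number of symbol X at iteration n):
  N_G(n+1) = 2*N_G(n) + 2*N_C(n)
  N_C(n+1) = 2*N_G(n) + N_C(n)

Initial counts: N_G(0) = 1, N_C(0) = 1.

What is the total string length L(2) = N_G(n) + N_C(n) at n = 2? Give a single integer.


Step 0: N_G=1, N_C=1, L=2
Step 1: N_G=4, N_C=3, L=7
Step 2: N_G=14, N_C=11, L=25

Answer: 25


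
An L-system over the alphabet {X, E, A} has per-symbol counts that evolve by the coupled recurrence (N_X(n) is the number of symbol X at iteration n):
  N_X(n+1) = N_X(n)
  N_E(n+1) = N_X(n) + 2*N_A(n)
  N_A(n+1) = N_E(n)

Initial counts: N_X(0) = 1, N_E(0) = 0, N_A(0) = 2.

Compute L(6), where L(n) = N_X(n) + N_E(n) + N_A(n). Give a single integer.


Step 0: N_X=1, N_E=0, N_A=2, L=3
Step 1: N_X=1, N_E=5, N_A=0, L=6
Step 2: N_X=1, N_E=1, N_A=5, L=7
Step 3: N_X=1, N_E=11, N_A=1, L=13
Step 4: N_X=1, N_E=3, N_A=11, L=15
Step 5: N_X=1, N_E=23, N_A=3, L=27
Step 6: N_X=1, N_E=7, N_A=23, L=31

Answer: 31


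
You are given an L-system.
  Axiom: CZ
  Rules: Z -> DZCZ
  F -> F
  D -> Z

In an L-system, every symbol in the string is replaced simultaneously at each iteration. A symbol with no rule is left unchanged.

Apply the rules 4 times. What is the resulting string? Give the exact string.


Answer: CZDZCZCDZCZDZCZZDZCZCDZCZCZDZCZCDZCZCDZCZZDZCZCDZCZCZDZCZCDZCZ

Derivation:
Step 0: CZ
Step 1: CDZCZ
Step 2: CZDZCZCDZCZ
Step 3: CDZCZZDZCZCDZCZCZDZCZCDZCZ
Step 4: CZDZCZCDZCZDZCZZDZCZCDZCZCZDZCZCDZCZCDZCZZDZCZCDZCZCZDZCZCDZCZ


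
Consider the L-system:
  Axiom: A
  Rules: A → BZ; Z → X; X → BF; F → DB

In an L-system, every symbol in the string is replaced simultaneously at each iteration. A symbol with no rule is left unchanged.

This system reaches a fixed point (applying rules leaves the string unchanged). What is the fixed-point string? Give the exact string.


Step 0: A
Step 1: BZ
Step 2: BX
Step 3: BBF
Step 4: BBDB
Step 5: BBDB  (unchanged — fixed point at step 4)

Answer: BBDB


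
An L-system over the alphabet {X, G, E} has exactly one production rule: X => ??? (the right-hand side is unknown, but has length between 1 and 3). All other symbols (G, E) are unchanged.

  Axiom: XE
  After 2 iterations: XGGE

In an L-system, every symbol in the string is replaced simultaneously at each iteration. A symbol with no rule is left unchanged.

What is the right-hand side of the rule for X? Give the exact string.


Answer: XG

Derivation:
Trying X => XG:
  Step 0: XE
  Step 1: XGE
  Step 2: XGGE
Matches the given result.


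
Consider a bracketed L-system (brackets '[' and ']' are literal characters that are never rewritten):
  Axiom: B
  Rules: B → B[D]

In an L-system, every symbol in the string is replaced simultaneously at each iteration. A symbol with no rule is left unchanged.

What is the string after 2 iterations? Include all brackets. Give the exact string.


Answer: B[D][D]

Derivation:
Step 0: B
Step 1: B[D]
Step 2: B[D][D]


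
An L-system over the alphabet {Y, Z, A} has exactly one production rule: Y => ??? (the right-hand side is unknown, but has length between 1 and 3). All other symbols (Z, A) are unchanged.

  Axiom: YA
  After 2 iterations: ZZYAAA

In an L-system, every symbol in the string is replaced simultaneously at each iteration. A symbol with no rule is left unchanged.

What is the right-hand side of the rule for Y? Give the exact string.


Answer: ZYA

Derivation:
Trying Y => ZYA:
  Step 0: YA
  Step 1: ZYAA
  Step 2: ZZYAAA
Matches the given result.


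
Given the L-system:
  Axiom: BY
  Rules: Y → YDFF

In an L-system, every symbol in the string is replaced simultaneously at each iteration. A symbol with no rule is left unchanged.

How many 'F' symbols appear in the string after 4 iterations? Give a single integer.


Step 0: BY  (0 'F')
Step 1: BYDFF  (2 'F')
Step 2: BYDFFDFF  (4 'F')
Step 3: BYDFFDFFDFF  (6 'F')
Step 4: BYDFFDFFDFFDFF  (8 'F')

Answer: 8


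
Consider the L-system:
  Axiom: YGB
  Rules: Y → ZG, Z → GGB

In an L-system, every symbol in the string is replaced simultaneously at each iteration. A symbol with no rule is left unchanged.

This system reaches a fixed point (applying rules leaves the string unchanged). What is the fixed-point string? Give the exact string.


Answer: GGBGGB

Derivation:
Step 0: YGB
Step 1: ZGGB
Step 2: GGBGGB
Step 3: GGBGGB  (unchanged — fixed point at step 2)


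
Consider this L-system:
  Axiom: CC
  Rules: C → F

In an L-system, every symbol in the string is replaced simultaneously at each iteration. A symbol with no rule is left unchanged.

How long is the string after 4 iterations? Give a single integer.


Answer: 2

Derivation:
Step 0: length = 2
Step 1: length = 2
Step 2: length = 2
Step 3: length = 2
Step 4: length = 2


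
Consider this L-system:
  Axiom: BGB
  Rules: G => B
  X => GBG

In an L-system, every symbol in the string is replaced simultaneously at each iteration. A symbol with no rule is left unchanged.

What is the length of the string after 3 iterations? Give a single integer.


Step 0: length = 3
Step 1: length = 3
Step 2: length = 3
Step 3: length = 3

Answer: 3


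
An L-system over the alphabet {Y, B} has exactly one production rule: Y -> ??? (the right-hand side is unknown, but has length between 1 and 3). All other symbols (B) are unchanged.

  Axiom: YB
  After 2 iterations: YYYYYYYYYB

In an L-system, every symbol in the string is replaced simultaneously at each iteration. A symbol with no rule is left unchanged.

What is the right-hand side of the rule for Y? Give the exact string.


Answer: YYY

Derivation:
Trying Y -> YYY:
  Step 0: YB
  Step 1: YYYB
  Step 2: YYYYYYYYYB
Matches the given result.


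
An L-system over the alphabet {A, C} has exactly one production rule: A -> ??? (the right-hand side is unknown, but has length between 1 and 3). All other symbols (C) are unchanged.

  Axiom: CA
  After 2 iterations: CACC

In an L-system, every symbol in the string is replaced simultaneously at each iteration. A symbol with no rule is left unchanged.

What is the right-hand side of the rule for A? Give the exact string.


Trying A -> AC:
  Step 0: CA
  Step 1: CAC
  Step 2: CACC
Matches the given result.

Answer: AC


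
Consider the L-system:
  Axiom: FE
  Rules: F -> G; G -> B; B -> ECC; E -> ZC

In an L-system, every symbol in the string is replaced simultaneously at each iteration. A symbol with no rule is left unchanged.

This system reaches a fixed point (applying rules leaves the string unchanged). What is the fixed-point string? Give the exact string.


Step 0: FE
Step 1: GZC
Step 2: BZC
Step 3: ECCZC
Step 4: ZCCCZC
Step 5: ZCCCZC  (unchanged — fixed point at step 4)

Answer: ZCCCZC


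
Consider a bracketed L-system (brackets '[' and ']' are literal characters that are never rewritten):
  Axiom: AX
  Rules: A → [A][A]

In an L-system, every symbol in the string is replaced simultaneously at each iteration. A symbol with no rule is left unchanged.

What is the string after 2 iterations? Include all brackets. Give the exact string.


Answer: [[A][A]][[A][A]]X

Derivation:
Step 0: AX
Step 1: [A][A]X
Step 2: [[A][A]][[A][A]]X


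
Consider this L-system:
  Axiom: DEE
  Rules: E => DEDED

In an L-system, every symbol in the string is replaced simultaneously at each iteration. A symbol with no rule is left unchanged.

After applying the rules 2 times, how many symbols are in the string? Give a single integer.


Step 0: length = 3
Step 1: length = 11
Step 2: length = 27

Answer: 27


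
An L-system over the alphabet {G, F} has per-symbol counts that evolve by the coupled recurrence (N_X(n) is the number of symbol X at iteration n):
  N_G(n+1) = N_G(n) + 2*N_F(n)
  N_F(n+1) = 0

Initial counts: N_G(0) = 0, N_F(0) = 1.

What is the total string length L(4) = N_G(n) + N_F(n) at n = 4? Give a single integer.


Answer: 2

Derivation:
Step 0: N_G=0, N_F=1, L=1
Step 1: N_G=2, N_F=0, L=2
Step 2: N_G=2, N_F=0, L=2
Step 3: N_G=2, N_F=0, L=2
Step 4: N_G=2, N_F=0, L=2


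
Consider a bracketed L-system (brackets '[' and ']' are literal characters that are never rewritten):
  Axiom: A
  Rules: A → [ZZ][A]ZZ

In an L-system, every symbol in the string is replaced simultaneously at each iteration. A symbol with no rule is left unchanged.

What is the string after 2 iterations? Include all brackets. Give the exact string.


Answer: [ZZ][[ZZ][A]ZZ]ZZ

Derivation:
Step 0: A
Step 1: [ZZ][A]ZZ
Step 2: [ZZ][[ZZ][A]ZZ]ZZ


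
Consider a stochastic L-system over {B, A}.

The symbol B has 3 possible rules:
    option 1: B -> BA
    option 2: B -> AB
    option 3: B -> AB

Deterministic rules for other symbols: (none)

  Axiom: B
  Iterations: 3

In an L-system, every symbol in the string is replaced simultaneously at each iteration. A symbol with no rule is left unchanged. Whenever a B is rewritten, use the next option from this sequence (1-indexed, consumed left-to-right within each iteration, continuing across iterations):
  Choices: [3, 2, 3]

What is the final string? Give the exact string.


Answer: AAAB

Derivation:
Step 0: B
Step 1: AB  (used choices [3])
Step 2: AAB  (used choices [2])
Step 3: AAAB  (used choices [3])


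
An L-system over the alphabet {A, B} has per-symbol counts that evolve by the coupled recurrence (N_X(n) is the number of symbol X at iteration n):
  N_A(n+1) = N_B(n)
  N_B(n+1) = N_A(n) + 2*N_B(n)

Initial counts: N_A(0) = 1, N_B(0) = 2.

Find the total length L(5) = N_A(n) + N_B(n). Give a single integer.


Step 0: N_A=1, N_B=2, L=3
Step 1: N_A=2, N_B=5, L=7
Step 2: N_A=5, N_B=12, L=17
Step 3: N_A=12, N_B=29, L=41
Step 4: N_A=29, N_B=70, L=99
Step 5: N_A=70, N_B=169, L=239

Answer: 239


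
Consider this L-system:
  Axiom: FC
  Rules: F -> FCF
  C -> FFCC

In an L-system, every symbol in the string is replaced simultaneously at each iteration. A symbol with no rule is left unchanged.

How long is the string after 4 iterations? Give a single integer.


Answer: 280

Derivation:
Step 0: length = 2
Step 1: length = 7
Step 2: length = 24
Step 3: length = 82
Step 4: length = 280


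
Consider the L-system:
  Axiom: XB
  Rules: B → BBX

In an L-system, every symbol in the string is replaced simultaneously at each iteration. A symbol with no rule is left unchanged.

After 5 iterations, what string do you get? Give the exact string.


Answer: XBBXBBXXBBXBBXXXBBXBBXXBBXBBXXXXBBXBBXXBBXBBXXXBBXBBXXBBXBBXXXXX

Derivation:
Step 0: XB
Step 1: XBBX
Step 2: XBBXBBXX
Step 3: XBBXBBXXBBXBBXXX
Step 4: XBBXBBXXBBXBBXXXBBXBBXXBBXBBXXXX
Step 5: XBBXBBXXBBXBBXXXBBXBBXXBBXBBXXXXBBXBBXXBBXBBXXXBBXBBXXBBXBBXXXXX


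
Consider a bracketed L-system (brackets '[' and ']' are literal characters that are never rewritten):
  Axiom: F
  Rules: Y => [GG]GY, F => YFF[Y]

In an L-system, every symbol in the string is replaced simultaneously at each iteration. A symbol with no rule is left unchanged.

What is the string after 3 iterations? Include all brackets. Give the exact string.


Step 0: F
Step 1: YFF[Y]
Step 2: [GG]GYYFF[Y]YFF[Y][[GG]GY]
Step 3: [GG]G[GG]GY[GG]GYYFF[Y]YFF[Y][[GG]GY][GG]GYYFF[Y]YFF[Y][[GG]GY][[GG]G[GG]GY]

Answer: [GG]G[GG]GY[GG]GYYFF[Y]YFF[Y][[GG]GY][GG]GYYFF[Y]YFF[Y][[GG]GY][[GG]G[GG]GY]


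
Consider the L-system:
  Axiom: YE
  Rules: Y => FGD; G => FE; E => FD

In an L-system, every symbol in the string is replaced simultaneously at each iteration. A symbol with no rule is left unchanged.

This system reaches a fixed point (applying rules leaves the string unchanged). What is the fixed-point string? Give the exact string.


Step 0: YE
Step 1: FGDFD
Step 2: FFEDFD
Step 3: FFFDDFD
Step 4: FFFDDFD  (unchanged — fixed point at step 3)

Answer: FFFDDFD


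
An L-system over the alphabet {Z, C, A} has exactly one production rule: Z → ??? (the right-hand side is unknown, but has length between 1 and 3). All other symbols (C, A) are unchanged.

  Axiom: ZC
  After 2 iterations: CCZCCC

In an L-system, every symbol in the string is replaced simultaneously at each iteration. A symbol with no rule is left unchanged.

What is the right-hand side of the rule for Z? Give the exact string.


Trying Z → CZC:
  Step 0: ZC
  Step 1: CZCC
  Step 2: CCZCCC
Matches the given result.

Answer: CZC


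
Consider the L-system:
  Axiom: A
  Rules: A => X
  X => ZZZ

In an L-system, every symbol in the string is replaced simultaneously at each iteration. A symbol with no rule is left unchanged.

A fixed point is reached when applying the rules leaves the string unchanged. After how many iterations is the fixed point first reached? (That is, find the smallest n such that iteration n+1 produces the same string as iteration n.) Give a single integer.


Answer: 2

Derivation:
Step 0: A
Step 1: X
Step 2: ZZZ
Step 3: ZZZ  (unchanged — fixed point at step 2)


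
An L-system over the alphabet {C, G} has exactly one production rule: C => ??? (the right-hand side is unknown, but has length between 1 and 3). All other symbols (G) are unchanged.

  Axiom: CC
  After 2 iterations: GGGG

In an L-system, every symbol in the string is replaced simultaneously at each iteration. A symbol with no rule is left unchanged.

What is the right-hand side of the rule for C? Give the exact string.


Answer: GG

Derivation:
Trying C => GG:
  Step 0: CC
  Step 1: GGGG
  Step 2: GGGG
Matches the given result.


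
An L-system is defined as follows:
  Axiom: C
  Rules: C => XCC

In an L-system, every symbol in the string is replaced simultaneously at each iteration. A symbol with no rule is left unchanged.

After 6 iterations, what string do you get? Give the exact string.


Step 0: C
Step 1: XCC
Step 2: XXCCXCC
Step 3: XXXCCXCCXXCCXCC
Step 4: XXXXCCXCCXXCCXCCXXXCCXCCXXCCXCC
Step 5: XXXXXCCXCCXXCCXCCXXXCCXCCXXCCXCCXXXXCCXCCXXCCXCCXXXCCXCCXXCCXCC
Step 6: XXXXXXCCXCCXXCCXCCXXXCCXCCXXCCXCCXXXXCCXCCXXCCXCCXXXCCXCCXXCCXCCXXXXXCCXCCXXCCXCCXXXCCXCCXXCCXCCXXXXCCXCCXXCCXCCXXXCCXCCXXCCXCC

Answer: XXXXXXCCXCCXXCCXCCXXXCCXCCXXCCXCCXXXXCCXCCXXCCXCCXXXCCXCCXXCCXCCXXXXXCCXCCXXCCXCCXXXCCXCCXXCCXCCXXXXCCXCCXXCCXCCXXXCCXCCXXCCXCC


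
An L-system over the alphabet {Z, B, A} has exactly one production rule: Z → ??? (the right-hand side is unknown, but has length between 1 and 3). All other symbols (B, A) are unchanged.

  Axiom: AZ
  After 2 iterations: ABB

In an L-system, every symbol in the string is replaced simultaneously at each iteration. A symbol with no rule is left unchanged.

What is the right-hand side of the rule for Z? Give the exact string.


Trying Z → BB:
  Step 0: AZ
  Step 1: ABB
  Step 2: ABB
Matches the given result.

Answer: BB


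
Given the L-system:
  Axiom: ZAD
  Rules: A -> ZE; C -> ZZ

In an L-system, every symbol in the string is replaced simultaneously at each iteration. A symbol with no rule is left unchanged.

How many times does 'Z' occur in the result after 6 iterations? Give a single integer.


Answer: 2

Derivation:
Step 0: ZAD  (1 'Z')
Step 1: ZZED  (2 'Z')
Step 2: ZZED  (2 'Z')
Step 3: ZZED  (2 'Z')
Step 4: ZZED  (2 'Z')
Step 5: ZZED  (2 'Z')
Step 6: ZZED  (2 'Z')


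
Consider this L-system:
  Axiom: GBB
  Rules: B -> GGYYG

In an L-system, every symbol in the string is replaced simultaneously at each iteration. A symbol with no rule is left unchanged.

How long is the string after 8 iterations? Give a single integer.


Step 0: length = 3
Step 1: length = 11
Step 2: length = 11
Step 3: length = 11
Step 4: length = 11
Step 5: length = 11
Step 6: length = 11
Step 7: length = 11
Step 8: length = 11

Answer: 11


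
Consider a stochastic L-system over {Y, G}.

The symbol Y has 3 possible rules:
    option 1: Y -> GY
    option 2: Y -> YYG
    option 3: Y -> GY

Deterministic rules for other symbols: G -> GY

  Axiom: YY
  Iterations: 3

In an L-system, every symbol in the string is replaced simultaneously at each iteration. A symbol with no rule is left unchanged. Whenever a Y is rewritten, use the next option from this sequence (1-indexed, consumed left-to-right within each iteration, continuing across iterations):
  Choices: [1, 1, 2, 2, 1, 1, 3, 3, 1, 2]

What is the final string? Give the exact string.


Step 0: YY
Step 1: GYGY  (used choices [1, 1])
Step 2: GYYYGGYYYG  (used choices [2, 2])
Step 3: GYGYGYGYGYGYGYGYYYGGY  (used choices [1, 1, 3, 3, 1, 2])

Answer: GYGYGYGYGYGYGYGYYYGGY


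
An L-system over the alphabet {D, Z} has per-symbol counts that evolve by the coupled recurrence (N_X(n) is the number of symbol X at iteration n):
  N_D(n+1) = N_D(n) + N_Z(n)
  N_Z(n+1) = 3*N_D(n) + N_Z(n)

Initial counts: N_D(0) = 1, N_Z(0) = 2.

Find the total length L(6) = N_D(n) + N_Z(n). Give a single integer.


Answer: 1224

Derivation:
Step 0: N_D=1, N_Z=2, L=3
Step 1: N_D=3, N_Z=5, L=8
Step 2: N_D=8, N_Z=14, L=22
Step 3: N_D=22, N_Z=38, L=60
Step 4: N_D=60, N_Z=104, L=164
Step 5: N_D=164, N_Z=284, L=448
Step 6: N_D=448, N_Z=776, L=1224


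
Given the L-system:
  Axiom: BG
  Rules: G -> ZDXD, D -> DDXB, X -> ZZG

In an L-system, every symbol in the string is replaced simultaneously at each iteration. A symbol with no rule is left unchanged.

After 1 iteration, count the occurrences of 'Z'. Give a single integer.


Step 0: BG  (0 'Z')
Step 1: BZDXD  (1 'Z')

Answer: 1


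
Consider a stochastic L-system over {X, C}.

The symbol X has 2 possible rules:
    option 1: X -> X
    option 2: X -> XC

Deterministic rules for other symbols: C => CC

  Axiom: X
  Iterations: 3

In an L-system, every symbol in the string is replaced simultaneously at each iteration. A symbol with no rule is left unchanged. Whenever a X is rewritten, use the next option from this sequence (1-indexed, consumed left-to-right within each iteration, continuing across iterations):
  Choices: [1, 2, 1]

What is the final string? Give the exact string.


Step 0: X
Step 1: X  (used choices [1])
Step 2: XC  (used choices [2])
Step 3: XCC  (used choices [1])

Answer: XCC


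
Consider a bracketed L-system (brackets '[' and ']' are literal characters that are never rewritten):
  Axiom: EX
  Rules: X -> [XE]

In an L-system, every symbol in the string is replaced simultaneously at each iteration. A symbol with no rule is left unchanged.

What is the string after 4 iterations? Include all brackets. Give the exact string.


Answer: E[[[[XE]E]E]E]

Derivation:
Step 0: EX
Step 1: E[XE]
Step 2: E[[XE]E]
Step 3: E[[[XE]E]E]
Step 4: E[[[[XE]E]E]E]


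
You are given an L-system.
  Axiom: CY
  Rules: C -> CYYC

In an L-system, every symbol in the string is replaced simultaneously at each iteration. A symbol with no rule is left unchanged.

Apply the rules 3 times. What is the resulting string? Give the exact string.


Answer: CYYCYYCYYCYYCYYCYYCYYCY

Derivation:
Step 0: CY
Step 1: CYYCY
Step 2: CYYCYYCYYCY
Step 3: CYYCYYCYYCYYCYYCYYCYYCY


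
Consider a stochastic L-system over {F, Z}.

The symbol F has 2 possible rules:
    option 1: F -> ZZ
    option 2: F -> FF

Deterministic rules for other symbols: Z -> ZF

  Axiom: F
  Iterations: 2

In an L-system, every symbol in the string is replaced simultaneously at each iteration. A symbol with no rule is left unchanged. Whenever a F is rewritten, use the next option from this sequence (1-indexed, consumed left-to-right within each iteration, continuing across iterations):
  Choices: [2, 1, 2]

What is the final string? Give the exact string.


Answer: ZZFF

Derivation:
Step 0: F
Step 1: FF  (used choices [2])
Step 2: ZZFF  (used choices [1, 2])


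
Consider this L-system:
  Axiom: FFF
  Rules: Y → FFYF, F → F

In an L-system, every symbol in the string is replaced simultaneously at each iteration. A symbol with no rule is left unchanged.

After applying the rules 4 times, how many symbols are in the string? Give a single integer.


Answer: 3

Derivation:
Step 0: length = 3
Step 1: length = 3
Step 2: length = 3
Step 3: length = 3
Step 4: length = 3


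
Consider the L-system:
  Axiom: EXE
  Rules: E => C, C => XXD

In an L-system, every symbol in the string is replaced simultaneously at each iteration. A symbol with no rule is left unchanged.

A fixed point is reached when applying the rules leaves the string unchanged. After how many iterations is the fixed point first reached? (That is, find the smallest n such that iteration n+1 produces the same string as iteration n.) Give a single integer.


Answer: 2

Derivation:
Step 0: EXE
Step 1: CXC
Step 2: XXDXXXD
Step 3: XXDXXXD  (unchanged — fixed point at step 2)


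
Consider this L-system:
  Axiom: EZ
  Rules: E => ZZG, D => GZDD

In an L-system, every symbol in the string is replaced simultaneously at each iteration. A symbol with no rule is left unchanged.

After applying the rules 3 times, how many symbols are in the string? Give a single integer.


Step 0: length = 2
Step 1: length = 4
Step 2: length = 4
Step 3: length = 4

Answer: 4


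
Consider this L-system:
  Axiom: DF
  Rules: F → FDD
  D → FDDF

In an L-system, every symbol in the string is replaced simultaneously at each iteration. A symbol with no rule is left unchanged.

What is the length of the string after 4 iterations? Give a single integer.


Step 0: length = 2
Step 1: length = 7
Step 2: length = 25
Step 3: length = 89
Step 4: length = 317

Answer: 317


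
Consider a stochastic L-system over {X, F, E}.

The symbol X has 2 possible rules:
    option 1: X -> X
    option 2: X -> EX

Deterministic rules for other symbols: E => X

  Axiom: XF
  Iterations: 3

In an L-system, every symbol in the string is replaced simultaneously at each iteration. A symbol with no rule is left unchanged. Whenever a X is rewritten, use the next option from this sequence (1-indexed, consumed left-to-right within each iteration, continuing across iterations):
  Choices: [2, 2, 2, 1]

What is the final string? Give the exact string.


Answer: EXXXF

Derivation:
Step 0: XF
Step 1: EXF  (used choices [2])
Step 2: XEXF  (used choices [2])
Step 3: EXXXF  (used choices [2, 1])


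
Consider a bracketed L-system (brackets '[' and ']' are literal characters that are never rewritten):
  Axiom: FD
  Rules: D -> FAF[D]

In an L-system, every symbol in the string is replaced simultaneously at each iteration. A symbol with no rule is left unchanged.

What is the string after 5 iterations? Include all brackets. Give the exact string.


Step 0: FD
Step 1: FFAF[D]
Step 2: FFAF[FAF[D]]
Step 3: FFAF[FAF[FAF[D]]]
Step 4: FFAF[FAF[FAF[FAF[D]]]]
Step 5: FFAF[FAF[FAF[FAF[FAF[D]]]]]

Answer: FFAF[FAF[FAF[FAF[FAF[D]]]]]


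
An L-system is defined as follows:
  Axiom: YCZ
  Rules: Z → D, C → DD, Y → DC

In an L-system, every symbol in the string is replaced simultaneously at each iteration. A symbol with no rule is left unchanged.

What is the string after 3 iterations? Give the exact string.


Answer: DDDDDD

Derivation:
Step 0: YCZ
Step 1: DCDDD
Step 2: DDDDDD
Step 3: DDDDDD


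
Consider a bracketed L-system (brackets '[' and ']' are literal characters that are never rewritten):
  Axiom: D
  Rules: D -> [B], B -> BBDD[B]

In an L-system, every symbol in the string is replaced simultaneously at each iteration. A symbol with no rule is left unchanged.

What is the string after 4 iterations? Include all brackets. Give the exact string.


Step 0: D
Step 1: [B]
Step 2: [BBDD[B]]
Step 3: [BBDD[B]BBDD[B][B][B][BBDD[B]]]
Step 4: [BBDD[B]BBDD[B][B][B][BBDD[B]]BBDD[B]BBDD[B][B][B][BBDD[B]][BBDD[B]][BBDD[B]][BBDD[B]BBDD[B][B][B][BBDD[B]]]]

Answer: [BBDD[B]BBDD[B][B][B][BBDD[B]]BBDD[B]BBDD[B][B][B][BBDD[B]][BBDD[B]][BBDD[B]][BBDD[B]BBDD[B][B][B][BBDD[B]]]]


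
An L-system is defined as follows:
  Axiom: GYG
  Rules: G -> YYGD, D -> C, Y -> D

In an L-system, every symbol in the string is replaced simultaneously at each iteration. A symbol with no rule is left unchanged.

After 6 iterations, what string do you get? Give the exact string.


Step 0: GYG
Step 1: YYGDDYYGD
Step 2: DDYYGDCCDDYYGDC
Step 3: CCDDYYGDCCCCCDDYYGDCC
Step 4: CCCCDDYYGDCCCCCCCCDDYYGDCCC
Step 5: CCCCCCDDYYGDCCCCCCCCCCCDDYYGDCCCC
Step 6: CCCCCCCCDDYYGDCCCCCCCCCCCCCCDDYYGDCCCCC

Answer: CCCCCCCCDDYYGDCCCCCCCCCCCCCCDDYYGDCCCCC


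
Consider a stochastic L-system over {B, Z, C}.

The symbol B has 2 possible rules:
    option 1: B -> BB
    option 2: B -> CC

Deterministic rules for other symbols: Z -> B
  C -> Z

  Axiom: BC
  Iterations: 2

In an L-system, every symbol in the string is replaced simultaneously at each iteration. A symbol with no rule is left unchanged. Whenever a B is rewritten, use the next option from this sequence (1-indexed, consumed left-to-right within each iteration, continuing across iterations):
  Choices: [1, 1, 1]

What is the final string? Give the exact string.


Answer: BBBBB

Derivation:
Step 0: BC
Step 1: BBZ  (used choices [1])
Step 2: BBBBB  (used choices [1, 1])


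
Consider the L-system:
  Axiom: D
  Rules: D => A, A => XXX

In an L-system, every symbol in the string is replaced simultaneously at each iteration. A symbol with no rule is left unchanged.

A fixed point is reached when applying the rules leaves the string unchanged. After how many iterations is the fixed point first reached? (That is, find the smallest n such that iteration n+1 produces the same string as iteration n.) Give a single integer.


Answer: 2

Derivation:
Step 0: D
Step 1: A
Step 2: XXX
Step 3: XXX  (unchanged — fixed point at step 2)


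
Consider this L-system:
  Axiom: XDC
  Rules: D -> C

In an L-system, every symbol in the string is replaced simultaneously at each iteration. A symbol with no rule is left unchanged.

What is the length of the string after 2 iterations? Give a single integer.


Step 0: length = 3
Step 1: length = 3
Step 2: length = 3

Answer: 3


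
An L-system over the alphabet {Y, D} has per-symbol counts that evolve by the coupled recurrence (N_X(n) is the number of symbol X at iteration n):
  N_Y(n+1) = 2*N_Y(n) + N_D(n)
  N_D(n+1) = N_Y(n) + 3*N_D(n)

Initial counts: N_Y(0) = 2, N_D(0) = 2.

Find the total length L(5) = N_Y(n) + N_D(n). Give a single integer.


Answer: 2350

Derivation:
Step 0: N_Y=2, N_D=2, L=4
Step 1: N_Y=6, N_D=8, L=14
Step 2: N_Y=20, N_D=30, L=50
Step 3: N_Y=70, N_D=110, L=180
Step 4: N_Y=250, N_D=400, L=650
Step 5: N_Y=900, N_D=1450, L=2350


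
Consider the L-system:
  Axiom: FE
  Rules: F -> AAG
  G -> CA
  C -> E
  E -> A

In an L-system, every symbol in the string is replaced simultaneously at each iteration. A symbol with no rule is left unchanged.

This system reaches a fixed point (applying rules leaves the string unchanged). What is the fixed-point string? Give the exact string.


Answer: AAAAA

Derivation:
Step 0: FE
Step 1: AAGA
Step 2: AACAA
Step 3: AAEAA
Step 4: AAAAA
Step 5: AAAAA  (unchanged — fixed point at step 4)


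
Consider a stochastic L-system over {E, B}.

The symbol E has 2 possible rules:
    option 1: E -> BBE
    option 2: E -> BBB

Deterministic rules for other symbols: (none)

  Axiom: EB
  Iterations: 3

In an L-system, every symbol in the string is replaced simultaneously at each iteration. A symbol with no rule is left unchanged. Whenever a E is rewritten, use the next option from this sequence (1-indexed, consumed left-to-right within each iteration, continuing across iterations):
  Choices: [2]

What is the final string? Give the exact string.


Answer: BBBB

Derivation:
Step 0: EB
Step 1: BBBB  (used choices [2])
Step 2: BBBB  (used choices [])
Step 3: BBBB  (used choices [])


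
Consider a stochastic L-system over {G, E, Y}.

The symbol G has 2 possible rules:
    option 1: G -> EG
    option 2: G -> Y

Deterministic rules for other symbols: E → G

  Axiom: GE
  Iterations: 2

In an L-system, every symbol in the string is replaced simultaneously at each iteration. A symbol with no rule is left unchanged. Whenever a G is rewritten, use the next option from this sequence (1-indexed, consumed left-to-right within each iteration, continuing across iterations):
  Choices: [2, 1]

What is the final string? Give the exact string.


Step 0: GE
Step 1: YG  (used choices [2])
Step 2: YEG  (used choices [1])

Answer: YEG


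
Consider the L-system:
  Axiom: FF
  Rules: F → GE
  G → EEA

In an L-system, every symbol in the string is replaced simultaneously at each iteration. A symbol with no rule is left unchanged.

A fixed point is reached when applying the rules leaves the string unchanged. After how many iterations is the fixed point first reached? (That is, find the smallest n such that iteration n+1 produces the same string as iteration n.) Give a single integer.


Answer: 2

Derivation:
Step 0: FF
Step 1: GEGE
Step 2: EEAEEEAE
Step 3: EEAEEEAE  (unchanged — fixed point at step 2)


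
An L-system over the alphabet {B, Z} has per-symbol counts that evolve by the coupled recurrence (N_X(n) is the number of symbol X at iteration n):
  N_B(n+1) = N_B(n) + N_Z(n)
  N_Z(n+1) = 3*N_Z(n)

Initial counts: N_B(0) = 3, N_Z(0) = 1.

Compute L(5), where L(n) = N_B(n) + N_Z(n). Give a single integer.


Step 0: N_B=3, N_Z=1, L=4
Step 1: N_B=4, N_Z=3, L=7
Step 2: N_B=7, N_Z=9, L=16
Step 3: N_B=16, N_Z=27, L=43
Step 4: N_B=43, N_Z=81, L=124
Step 5: N_B=124, N_Z=243, L=367

Answer: 367
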